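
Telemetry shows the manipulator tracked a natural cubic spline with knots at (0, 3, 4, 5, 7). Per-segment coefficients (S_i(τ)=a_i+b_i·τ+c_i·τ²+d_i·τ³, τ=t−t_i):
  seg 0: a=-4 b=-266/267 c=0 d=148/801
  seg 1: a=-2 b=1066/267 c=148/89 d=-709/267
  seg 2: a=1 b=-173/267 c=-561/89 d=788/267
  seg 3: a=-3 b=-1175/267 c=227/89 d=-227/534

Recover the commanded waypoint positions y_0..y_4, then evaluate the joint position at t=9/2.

y_0=-4 y_1=-2 y_2=1 y_3=-3 y_4=-5
S(9/2) = -189/356

y_0 = S_0(0) = a_0 = -4
y_1 = S_1(0) = a_1 = -2
y_2 = S_2(0) = a_2 = 1
y_3 = S_3(0) = a_3 = -3
y_4 = S_3(2) = -5
t_q=9/2 is in segment 2 (τ=1/2); S_2(τ)=-189/356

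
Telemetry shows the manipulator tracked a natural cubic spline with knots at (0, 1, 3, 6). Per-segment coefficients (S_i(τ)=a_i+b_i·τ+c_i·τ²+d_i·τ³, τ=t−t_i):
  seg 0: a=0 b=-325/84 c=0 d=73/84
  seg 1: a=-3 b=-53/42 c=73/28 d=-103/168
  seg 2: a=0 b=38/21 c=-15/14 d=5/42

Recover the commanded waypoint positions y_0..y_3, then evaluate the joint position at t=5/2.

y_0=0 y_1=-3 y_2=0 y_3=-1
S(5/2) = -491/448

y_0 = S_0(0) = a_0 = 0
y_1 = S_1(0) = a_1 = -3
y_2 = S_2(0) = a_2 = 0
y_3 = S_2(3) = -1
t_q=5/2 is in segment 1 (τ=3/2); S_1(τ)=-491/448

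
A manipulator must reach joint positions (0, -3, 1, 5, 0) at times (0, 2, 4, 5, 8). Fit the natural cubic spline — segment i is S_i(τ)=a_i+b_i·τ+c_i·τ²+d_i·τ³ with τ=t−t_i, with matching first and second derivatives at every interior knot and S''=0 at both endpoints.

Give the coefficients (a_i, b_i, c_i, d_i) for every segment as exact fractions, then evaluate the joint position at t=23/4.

  seg 0: a=0 b=-2275/1032 c=0 d=727/4128
  seg 1: a=-3 b=-47/516 c=727/688 d=-23/4128
  seg 2: a=1 b=4199/1032 c=44/43 d=-1127/1032
  seg 3: a=5 b=1465/516 c=-775/344 d=775/3096
S(23/4) = 131385/22016

Δ: Δ0=-3/2, Δ1=2, Δ2=4, Δ3=-5/3
row 1: diag=8, rhs=21; c'=1/4, d'=21/8
row 2: denom=6−2·1/4=11/2; d'=(12−2·21/8)/(11/2)=27/22
row 3: denom=8−1·2/11=86/11; d'=(-34−1·27/22)/(86/11)=-775/172
back: M3=-775/172
back: M2=27/22−2/11·-775/172=88/43
back: M1=21/8−1/4·88/43=727/344
M: M0=0, M1=727/344, M2=88/43, M3=-775/172, M4=0
seg 0: a=0, c=M0/2=0, d=(M1−M0)/(6·2)=727/4128, b=Δ0−h0·(2M0+M1)/6=-2275/1032
seg 1: a=-3, c=M1/2=727/688, d=(M2−M1)/(6·2)=-23/4128, b=Δ1−h1·(2M1+M2)/6=-47/516
seg 2: a=1, c=M2/2=44/43, d=(M3−M2)/(6·1)=-1127/1032, b=Δ2−h2·(2M2+M3)/6=4199/1032
seg 3: a=5, c=M3/2=-775/344, d=(M4−M3)/(6·3)=775/3096, b=Δ3−h3·(2M3+M4)/6=1465/516
t_q=23/4 → seg 3, τ=3/4; S=5+1465/516·τ+-775/344·τ²+775/3096·τ³=131385/22016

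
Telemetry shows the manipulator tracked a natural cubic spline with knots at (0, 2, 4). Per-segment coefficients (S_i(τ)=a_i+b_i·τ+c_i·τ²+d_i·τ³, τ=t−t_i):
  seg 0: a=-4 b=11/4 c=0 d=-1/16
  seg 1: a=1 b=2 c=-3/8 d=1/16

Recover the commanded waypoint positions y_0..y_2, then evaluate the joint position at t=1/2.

y_0=-4 y_1=1 y_2=4
S(1/2) = -337/128

y_0 = S_0(0) = a_0 = -4
y_1 = S_1(0) = a_1 = 1
y_2 = S_1(2) = 4
t_q=1/2 is in segment 0 (τ=1/2); S_0(τ)=-337/128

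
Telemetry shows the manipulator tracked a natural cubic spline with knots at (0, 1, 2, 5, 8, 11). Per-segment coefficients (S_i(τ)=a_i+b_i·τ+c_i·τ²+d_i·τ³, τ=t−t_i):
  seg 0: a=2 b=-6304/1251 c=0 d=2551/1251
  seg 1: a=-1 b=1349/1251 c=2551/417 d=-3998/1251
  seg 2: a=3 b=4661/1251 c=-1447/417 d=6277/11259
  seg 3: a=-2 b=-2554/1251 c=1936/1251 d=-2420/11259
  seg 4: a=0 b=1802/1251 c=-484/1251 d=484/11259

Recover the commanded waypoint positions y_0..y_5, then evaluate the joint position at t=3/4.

y_0 = S_0(0) = a_0 = 2
y_1 = S_1(0) = a_1 = -1
y_2 = S_2(0) = a_2 = 3
y_3 = S_3(0) = a_3 = -2
y_4 = S_4(0) = a_4 = 0
y_5 = S_4(3) = 2
t_q=3/4 is in segment 0 (τ=3/4); S_0(τ)=-24529/26688

y_0=2 y_1=-1 y_2=3 y_3=-2 y_4=0 y_5=2
S(3/4) = -24529/26688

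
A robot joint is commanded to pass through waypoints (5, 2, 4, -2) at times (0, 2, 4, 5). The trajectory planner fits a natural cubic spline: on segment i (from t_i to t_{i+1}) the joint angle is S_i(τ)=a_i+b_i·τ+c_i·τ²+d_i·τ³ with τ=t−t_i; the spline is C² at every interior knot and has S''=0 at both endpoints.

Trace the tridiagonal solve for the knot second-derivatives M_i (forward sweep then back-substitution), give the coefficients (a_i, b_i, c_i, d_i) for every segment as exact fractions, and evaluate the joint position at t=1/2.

Δ: Δ0=-3/2, Δ1=1, Δ2=-6
row 1: diag=8, rhs=15; c'=1/4, d'=15/8
row 2: denom=6−2·1/4=11/2; d'=(-42−2·15/8)/(11/2)=-183/22
back: M2=-183/22
back: M1=15/8−1/4·-183/22=87/22
M: M0=0, M1=87/22, M2=-183/22, M3=0
seg 0: a=5, c=M0/2=0, d=(M1−M0)/(6·2)=29/88, b=Δ0−h0·(2M0+M1)/6=-31/11
seg 1: a=2, c=M1/2=87/44, d=(M2−M1)/(6·2)=-45/44, b=Δ1−h1·(2M1+M2)/6=25/22
seg 2: a=4, c=M2/2=-183/44, d=(M3−M2)/(6·1)=61/44, b=Δ2−h2·(2M2+M3)/6=-71/22
t_q=1/2 → seg 0, τ=1/2; S=5+-31/11·τ+0·τ²+29/88·τ³=2557/704

  seg 0: a=5 b=-31/11 c=0 d=29/88
  seg 1: a=2 b=25/22 c=87/44 d=-45/44
  seg 2: a=4 b=-71/22 c=-183/44 d=61/44
S(1/2) = 2557/704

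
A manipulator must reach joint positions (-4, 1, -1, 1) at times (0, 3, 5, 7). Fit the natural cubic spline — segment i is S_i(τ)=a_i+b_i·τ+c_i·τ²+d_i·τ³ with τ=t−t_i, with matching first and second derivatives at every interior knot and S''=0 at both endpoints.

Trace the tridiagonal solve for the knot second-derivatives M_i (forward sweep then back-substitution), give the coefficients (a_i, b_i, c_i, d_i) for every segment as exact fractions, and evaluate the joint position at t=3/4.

  seg 0: a=-4 b=8/3 c=0 d=-1/9
  seg 1: a=1 b=-1/3 c=-1 d=1/3
  seg 2: a=-1 b=-1/3 c=1 d=-1/6
S(3/4) = -131/64

Δ: Δ0=5/3, Δ1=-1, Δ2=1
row 1: diag=10, rhs=-16; c'=1/5, d'=-8/5
row 2: denom=8−2·1/5=38/5; d'=(12−2·-8/5)/(38/5)=2
back: M2=2
back: M1=-8/5−1/5·2=-2
M: M0=0, M1=-2, M2=2, M3=0
seg 0: a=-4, c=M0/2=0, d=(M1−M0)/(6·3)=-1/9, b=Δ0−h0·(2M0+M1)/6=8/3
seg 1: a=1, c=M1/2=-1, d=(M2−M1)/(6·2)=1/3, b=Δ1−h1·(2M1+M2)/6=-1/3
seg 2: a=-1, c=M2/2=1, d=(M3−M2)/(6·2)=-1/6, b=Δ2−h2·(2M2+M3)/6=-1/3
t_q=3/4 → seg 0, τ=3/4; S=-4+8/3·τ+0·τ²+-1/9·τ³=-131/64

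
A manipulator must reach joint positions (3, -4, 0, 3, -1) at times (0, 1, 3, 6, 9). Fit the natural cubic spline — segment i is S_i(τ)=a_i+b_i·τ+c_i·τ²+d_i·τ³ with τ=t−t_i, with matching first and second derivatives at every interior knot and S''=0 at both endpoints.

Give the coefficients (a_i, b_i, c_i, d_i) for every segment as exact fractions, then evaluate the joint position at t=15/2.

Δ: Δ0=-7, Δ1=2, Δ2=1, Δ3=-4/3
row 1: diag=6, rhs=54; c'=1/3, d'=9
row 2: denom=10−2·1/3=28/3; d'=(-6−2·9)/(28/3)=-18/7
row 3: denom=12−3·9/28=309/28; d'=(-14−3·-18/7)/(309/28)=-176/309
back: M3=-176/309
back: M2=-18/7−9/28·-176/309=-246/103
back: M1=9−1/3·-246/103=1009/103
M: M0=0, M1=1009/103, M2=-246/103, M3=-176/309, M4=0
seg 0: a=3, c=M0/2=0, d=(M1−M0)/(6·1)=1009/618, b=Δ0−h0·(2M0+M1)/6=-5335/618
seg 1: a=-4, c=M1/2=1009/206, d=(M2−M1)/(6·2)=-1255/1236, b=Δ1−h1·(2M1+M2)/6=-1154/309
seg 2: a=0, c=M2/2=-123/103, d=(M3−M2)/(6·3)=281/2781, b=Δ2−h2·(2M2+M3)/6=1135/309
seg 3: a=3, c=M3/2=-88/309, d=(M4−M3)/(6·3)=88/2781, b=Δ3−h3·(2M3+M4)/6=-236/309
t_q=15/2 → seg 3, τ=3/2; S=3+-236/309·τ+-88/309·τ²+88/2781·τ³=136/103

  seg 0: a=3 b=-5335/618 c=0 d=1009/618
  seg 1: a=-4 b=-1154/309 c=1009/206 d=-1255/1236
  seg 2: a=0 b=1135/309 c=-123/103 d=281/2781
  seg 3: a=3 b=-236/309 c=-88/309 d=88/2781
S(15/2) = 136/103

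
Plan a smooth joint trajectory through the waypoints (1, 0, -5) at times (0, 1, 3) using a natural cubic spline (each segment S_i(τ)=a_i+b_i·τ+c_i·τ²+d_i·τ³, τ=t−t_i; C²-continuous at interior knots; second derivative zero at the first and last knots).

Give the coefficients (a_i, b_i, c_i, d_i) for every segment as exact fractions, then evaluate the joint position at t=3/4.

  seg 0: a=1 b=-3/4 c=0 d=-1/4
  seg 1: a=0 b=-3/2 c=-3/4 d=1/8
S(3/4) = 85/256

Δ: Δ0=-1, Δ1=-5/2
row 1: diag=6, rhs=-9; c'=1/3, d'=-3/2
back: M1=-3/2
M: M0=0, M1=-3/2, M2=0
seg 0: a=1, c=M0/2=0, d=(M1−M0)/(6·1)=-1/4, b=Δ0−h0·(2M0+M1)/6=-3/4
seg 1: a=0, c=M1/2=-3/4, d=(M2−M1)/(6·2)=1/8, b=Δ1−h1·(2M1+M2)/6=-3/2
t_q=3/4 → seg 0, τ=3/4; S=1+-3/4·τ+0·τ²+-1/4·τ³=85/256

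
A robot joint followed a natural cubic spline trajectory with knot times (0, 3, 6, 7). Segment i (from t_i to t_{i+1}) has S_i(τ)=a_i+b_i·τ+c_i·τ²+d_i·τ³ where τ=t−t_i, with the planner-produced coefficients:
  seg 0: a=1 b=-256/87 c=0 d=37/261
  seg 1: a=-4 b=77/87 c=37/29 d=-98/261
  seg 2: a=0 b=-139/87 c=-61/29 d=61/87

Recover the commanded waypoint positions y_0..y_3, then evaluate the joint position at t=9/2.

y_0=1 y_1=-4 y_2=0 y_3=-3
S(9/2) = -31/29

y_0 = S_0(0) = a_0 = 1
y_1 = S_1(0) = a_1 = -4
y_2 = S_2(0) = a_2 = 0
y_3 = S_2(1) = -3
t_q=9/2 is in segment 1 (τ=3/2); S_1(τ)=-31/29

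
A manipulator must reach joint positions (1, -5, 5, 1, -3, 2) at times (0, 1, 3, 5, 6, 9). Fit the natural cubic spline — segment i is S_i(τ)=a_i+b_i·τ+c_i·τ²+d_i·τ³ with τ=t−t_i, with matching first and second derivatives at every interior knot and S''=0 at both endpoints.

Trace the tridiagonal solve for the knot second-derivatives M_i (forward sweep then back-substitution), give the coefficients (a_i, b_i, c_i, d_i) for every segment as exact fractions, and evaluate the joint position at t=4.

Δ: Δ0=-6, Δ1=5, Δ2=-2, Δ3=-4, Δ4=5/3
row 1: diag=6, rhs=66; c'=1/3, d'=11
row 2: denom=8−2·1/3=22/3; d'=(-42−2·11)/(22/3)=-96/11
row 3: denom=6−2·3/11=60/11; d'=(-12−2·-96/11)/(60/11)=1
row 4: denom=8−1·11/60=469/60; d'=(34−1·1)/(469/60)=1980/469
back: M4=1980/469
back: M3=1−11/60·1980/469=106/469
back: M2=-96/11−3/11·106/469=-4122/469
back: M1=11−1/3·-4122/469=6533/469
M: M0=0, M1=6533/469, M2=-4122/469, M3=106/469, M4=1980/469, M5=0
seg 0: a=1, c=M0/2=0, d=(M1−M0)/(6·1)=6533/2814, b=Δ0−h0·(2M0+M1)/6=-23417/2814
seg 1: a=-5, c=M1/2=6533/938, d=(M2−M1)/(6·2)=-10655/5628, b=Δ1−h1·(2M1+M2)/6=-1909/1407
seg 2: a=5, c=M2/2=-2061/469, d=(M3−M2)/(6·2)=151/201, b=Δ2−h2·(2M2+M3)/6=5324/1407
seg 3: a=1, c=M3/2=53/469, d=(M4−M3)/(6·1)=937/1407, b=Δ3−h3·(2M3+M4)/6=-6724/1407
seg 4: a=-3, c=M4/2=990/469, d=(M5−M4)/(6·3)=-110/469, b=Δ4−h4·(2M4+M5)/6=-3595/1407
t_q=4 → seg 2, τ=1; S=5+5324/1407·τ+-2061/469·τ²+151/201·τ³=2411/469

  seg 0: a=1 b=-23417/2814 c=0 d=6533/2814
  seg 1: a=-5 b=-1909/1407 c=6533/938 d=-10655/5628
  seg 2: a=5 b=5324/1407 c=-2061/469 d=151/201
  seg 3: a=1 b=-6724/1407 c=53/469 d=937/1407
  seg 4: a=-3 b=-3595/1407 c=990/469 d=-110/469
S(4) = 2411/469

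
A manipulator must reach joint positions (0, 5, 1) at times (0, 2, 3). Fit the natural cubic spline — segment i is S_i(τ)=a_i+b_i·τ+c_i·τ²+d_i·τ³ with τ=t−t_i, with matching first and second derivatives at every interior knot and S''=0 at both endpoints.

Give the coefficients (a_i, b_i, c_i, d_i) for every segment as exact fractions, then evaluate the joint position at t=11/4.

  seg 0: a=0 b=14/3 c=0 d=-13/24
  seg 1: a=5 b=-11/6 c=-13/4 d=13/12
S(11/4) = 577/256

Δ: Δ0=5/2, Δ1=-4
row 1: diag=6, rhs=-39; c'=1/6, d'=-13/2
back: M1=-13/2
M: M0=0, M1=-13/2, M2=0
seg 0: a=0, c=M0/2=0, d=(M1−M0)/(6·2)=-13/24, b=Δ0−h0·(2M0+M1)/6=14/3
seg 1: a=5, c=M1/2=-13/4, d=(M2−M1)/(6·1)=13/12, b=Δ1−h1·(2M1+M2)/6=-11/6
t_q=11/4 → seg 1, τ=3/4; S=5+-11/6·τ+-13/4·τ²+13/12·τ³=577/256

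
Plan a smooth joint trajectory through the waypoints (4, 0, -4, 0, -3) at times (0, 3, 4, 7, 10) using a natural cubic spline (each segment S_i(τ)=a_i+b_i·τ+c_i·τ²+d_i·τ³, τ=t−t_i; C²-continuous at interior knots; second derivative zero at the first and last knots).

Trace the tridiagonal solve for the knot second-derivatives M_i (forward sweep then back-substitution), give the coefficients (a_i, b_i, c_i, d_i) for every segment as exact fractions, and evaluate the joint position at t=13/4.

Δ: Δ0=-4/3, Δ1=-4, Δ2=4/3, Δ3=-1
row 1: diag=8, rhs=-16; c'=1/8, d'=-2
row 2: denom=8−1·1/8=63/8; d'=(32−1·-2)/(63/8)=272/63
row 3: denom=12−3·8/21=76/7; d'=(-14−3·272/63)/(76/7)=-283/114
back: M3=-283/114
back: M2=272/63−8/21·-283/114=100/19
back: M1=-2−1/8·100/19=-101/38
M: M0=0, M1=-101/38, M2=100/19, M3=-283/114, M4=0
seg 0: a=4, c=M0/2=0, d=(M1−M0)/(6·3)=-101/684, b=Δ0−h0·(2M0+M1)/6=-1/228
seg 1: a=0, c=M1/2=-101/76, d=(M2−M1)/(6·1)=301/228, b=Δ1−h1·(2M1+M2)/6=-455/114
seg 2: a=-4, c=M2/2=50/19, d=(M3−M2)/(6·3)=-883/2052, b=Δ2−h2·(2M2+M3)/6=-613/228
seg 3: a=0, c=M3/2=-283/228, d=(M4−M3)/(6·3)=283/2052, b=Δ3−h3·(2M3+M4)/6=169/114
t_q=13/4 → seg 1, τ=1/4; S=0+-455/114·τ+-101/76·τ²+301/228·τ³=-5157/4864

  seg 0: a=4 b=-1/228 c=0 d=-101/684
  seg 1: a=0 b=-455/114 c=-101/76 d=301/228
  seg 2: a=-4 b=-613/228 c=50/19 d=-883/2052
  seg 3: a=0 b=169/114 c=-283/228 d=283/2052
S(13/4) = -5157/4864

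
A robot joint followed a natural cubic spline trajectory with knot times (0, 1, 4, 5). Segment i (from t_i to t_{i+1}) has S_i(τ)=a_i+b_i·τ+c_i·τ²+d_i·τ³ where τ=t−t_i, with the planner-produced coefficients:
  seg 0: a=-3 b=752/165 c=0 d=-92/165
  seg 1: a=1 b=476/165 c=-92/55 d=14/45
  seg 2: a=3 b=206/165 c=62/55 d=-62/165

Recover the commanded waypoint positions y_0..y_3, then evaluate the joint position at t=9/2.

y_0=-3 y_1=1 y_2=3 y_3=5
S(9/2) = 849/220

y_0 = S_0(0) = a_0 = -3
y_1 = S_1(0) = a_1 = 1
y_2 = S_2(0) = a_2 = 3
y_3 = S_2(1) = 5
t_q=9/2 is in segment 2 (τ=1/2); S_2(τ)=849/220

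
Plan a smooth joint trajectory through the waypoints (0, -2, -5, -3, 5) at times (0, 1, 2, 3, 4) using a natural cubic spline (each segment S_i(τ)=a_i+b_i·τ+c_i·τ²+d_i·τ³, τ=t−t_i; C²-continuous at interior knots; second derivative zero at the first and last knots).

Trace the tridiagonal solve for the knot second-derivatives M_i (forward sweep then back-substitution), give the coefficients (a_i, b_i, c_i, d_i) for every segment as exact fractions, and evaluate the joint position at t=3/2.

Δ: Δ0=-2, Δ1=-3, Δ2=2, Δ3=8
row 1: diag=4, rhs=-6; c'=1/4, d'=-3/2
row 2: denom=4−1·1/4=15/4; d'=(30−1·-3/2)/(15/4)=42/5
row 3: denom=4−1·4/15=56/15; d'=(36−1·42/5)/(56/15)=207/28
back: M3=207/28
back: M2=42/5−4/15·207/28=45/7
back: M1=-3/2−1/4·45/7=-87/28
M: M0=0, M1=-87/28, M2=45/7, M3=207/28, M4=0
seg 0: a=0, c=M0/2=0, d=(M1−M0)/(6·1)=-29/56, b=Δ0−h0·(2M0+M1)/6=-83/56
seg 1: a=-2, c=M1/2=-87/56, d=(M2−M1)/(6·1)=89/56, b=Δ1−h1·(2M1+M2)/6=-85/28
seg 2: a=-5, c=M2/2=45/14, d=(M3−M2)/(6·1)=9/56, b=Δ2−h2·(2M2+M3)/6=-11/8
seg 3: a=-3, c=M3/2=207/56, d=(M4−M3)/(6·1)=-69/56, b=Δ3−h3·(2M3+M4)/6=155/28
t_q=3/2 → seg 1, τ=1/2; S=-2+-85/28·τ+-87/56·τ²+89/56·τ³=-1661/448

  seg 0: a=0 b=-83/56 c=0 d=-29/56
  seg 1: a=-2 b=-85/28 c=-87/56 d=89/56
  seg 2: a=-5 b=-11/8 c=45/14 d=9/56
  seg 3: a=-3 b=155/28 c=207/56 d=-69/56
S(3/2) = -1661/448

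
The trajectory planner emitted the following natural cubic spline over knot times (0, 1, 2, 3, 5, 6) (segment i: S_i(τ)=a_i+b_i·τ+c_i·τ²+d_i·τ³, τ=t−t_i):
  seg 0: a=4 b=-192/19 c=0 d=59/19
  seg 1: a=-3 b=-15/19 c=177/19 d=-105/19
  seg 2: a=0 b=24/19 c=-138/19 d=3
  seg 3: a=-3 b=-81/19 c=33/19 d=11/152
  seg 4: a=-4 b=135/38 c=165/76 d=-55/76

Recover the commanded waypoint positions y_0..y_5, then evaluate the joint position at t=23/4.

y_0=4 y_1=-3 y_2=0 y_3=-3 y_4=-4 y_5=1
S(23/4) = -2041/4864

y_0 = S_0(0) = a_0 = 4
y_1 = S_1(0) = a_1 = -3
y_2 = S_2(0) = a_2 = 0
y_3 = S_3(0) = a_3 = -3
y_4 = S_4(0) = a_4 = -4
y_5 = S_4(1) = 1
t_q=23/4 is in segment 4 (τ=3/4); S_4(τ)=-2041/4864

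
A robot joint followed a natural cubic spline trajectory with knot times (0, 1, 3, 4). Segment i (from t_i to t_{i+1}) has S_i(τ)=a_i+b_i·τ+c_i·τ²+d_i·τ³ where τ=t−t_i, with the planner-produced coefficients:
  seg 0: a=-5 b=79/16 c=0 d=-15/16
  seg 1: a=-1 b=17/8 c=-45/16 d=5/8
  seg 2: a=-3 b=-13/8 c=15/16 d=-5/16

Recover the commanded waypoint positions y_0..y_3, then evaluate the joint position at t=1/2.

y_0=-5 y_1=-1 y_2=-3 y_3=-4
S(1/2) = -339/128

y_0 = S_0(0) = a_0 = -5
y_1 = S_1(0) = a_1 = -1
y_2 = S_2(0) = a_2 = -3
y_3 = S_2(1) = -4
t_q=1/2 is in segment 0 (τ=1/2); S_0(τ)=-339/128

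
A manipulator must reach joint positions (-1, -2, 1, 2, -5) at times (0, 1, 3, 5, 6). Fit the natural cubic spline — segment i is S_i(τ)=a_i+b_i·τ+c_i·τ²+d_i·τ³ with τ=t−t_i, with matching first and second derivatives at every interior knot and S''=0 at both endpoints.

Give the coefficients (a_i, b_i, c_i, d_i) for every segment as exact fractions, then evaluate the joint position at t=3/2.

Δ: Δ0=-1, Δ1=3/2, Δ2=1/2, Δ3=-7
row 1: diag=6, rhs=15; c'=1/3, d'=5/2
row 2: denom=8−2·1/3=22/3; d'=(-6−2·5/2)/(22/3)=-3/2
row 3: denom=6−2·3/11=60/11; d'=(-45−2·-3/2)/(60/11)=-77/10
back: M3=-77/10
back: M2=-3/2−3/11·-77/10=3/5
back: M1=5/2−1/3·3/5=23/10
M: M0=0, M1=23/10, M2=3/5, M3=-77/10, M4=0
seg 0: a=-1, c=M0/2=0, d=(M1−M0)/(6·1)=23/60, b=Δ0−h0·(2M0+M1)/6=-83/60
seg 1: a=-2, c=M1/2=23/20, d=(M2−M1)/(6·2)=-17/120, b=Δ1−h1·(2M1+M2)/6=-7/30
seg 2: a=1, c=M2/2=3/10, d=(M3−M2)/(6·2)=-83/120, b=Δ2−h2·(2M2+M3)/6=8/3
seg 3: a=2, c=M3/2=-77/20, d=(M4−M3)/(6·1)=77/60, b=Δ3−h3·(2M3+M4)/6=-133/30
t_q=3/2 → seg 1, τ=1/2; S=-2+-7/30·τ+23/20·τ²+-17/120·τ³=-591/320

  seg 0: a=-1 b=-83/60 c=0 d=23/60
  seg 1: a=-2 b=-7/30 c=23/20 d=-17/120
  seg 2: a=1 b=8/3 c=3/10 d=-83/120
  seg 3: a=2 b=-133/30 c=-77/20 d=77/60
S(3/2) = -591/320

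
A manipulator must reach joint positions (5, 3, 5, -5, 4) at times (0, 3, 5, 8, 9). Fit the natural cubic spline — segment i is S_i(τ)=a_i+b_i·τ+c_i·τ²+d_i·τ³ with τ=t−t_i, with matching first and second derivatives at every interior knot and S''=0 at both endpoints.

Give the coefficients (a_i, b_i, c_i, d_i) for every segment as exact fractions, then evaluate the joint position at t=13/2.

  seg 0: a=5 b=-1237/678 c=0 d=785/6102
  seg 1: a=3 b=559/339 c=785/678 d=-335/452
  seg 2: a=5 b=-886/339 c=-1115/339 d=3101/3051
  seg 3: a=-5 b=1727/339 c=662/113 d=-662/339
S(13/2) = -2613/904

Δ: Δ0=-2/3, Δ1=1, Δ2=-10/3, Δ3=9
row 1: diag=10, rhs=10; c'=1/5, d'=1
row 2: denom=10−2·1/5=48/5; d'=(-26−2·1)/(48/5)=-35/12
row 3: denom=8−3·5/16=113/16; d'=(74−3·-35/12)/(113/16)=1324/113
back: M3=1324/113
back: M2=-35/12−5/16·1324/113=-2230/339
back: M1=1−1/5·-2230/339=785/339
M: M0=0, M1=785/339, M2=-2230/339, M3=1324/113, M4=0
seg 0: a=5, c=M0/2=0, d=(M1−M0)/(6·3)=785/6102, b=Δ0−h0·(2M0+M1)/6=-1237/678
seg 1: a=3, c=M1/2=785/678, d=(M2−M1)/(6·2)=-335/452, b=Δ1−h1·(2M1+M2)/6=559/339
seg 2: a=5, c=M2/2=-1115/339, d=(M3−M2)/(6·3)=3101/3051, b=Δ2−h2·(2M2+M3)/6=-886/339
seg 3: a=-5, c=M3/2=662/113, d=(M4−M3)/(6·1)=-662/339, b=Δ3−h3·(2M3+M4)/6=1727/339
t_q=13/2 → seg 2, τ=3/2; S=5+-886/339·τ+-1115/339·τ²+3101/3051·τ³=-2613/904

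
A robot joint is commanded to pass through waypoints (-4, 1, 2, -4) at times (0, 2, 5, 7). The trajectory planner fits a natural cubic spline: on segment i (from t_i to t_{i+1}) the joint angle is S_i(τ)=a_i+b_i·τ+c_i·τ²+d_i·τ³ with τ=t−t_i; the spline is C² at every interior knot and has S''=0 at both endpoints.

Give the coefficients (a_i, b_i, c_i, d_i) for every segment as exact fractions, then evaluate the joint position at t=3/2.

  seg 0: a=-4 b=215/78 c=0 d=-5/78
  seg 1: a=1 b=155/78 c=-5/13 d=-1/18
  seg 2: a=2 b=-71/39 c=-23/26 d=23/156
S(3/2) = -17/208

Δ: Δ0=5/2, Δ1=1/3, Δ2=-3
row 1: diag=10, rhs=-13; c'=3/10, d'=-13/10
row 2: denom=10−3·3/10=91/10; d'=(-20−3·-13/10)/(91/10)=-23/13
back: M2=-23/13
back: M1=-13/10−3/10·-23/13=-10/13
M: M0=0, M1=-10/13, M2=-23/13, M3=0
seg 0: a=-4, c=M0/2=0, d=(M1−M0)/(6·2)=-5/78, b=Δ0−h0·(2M0+M1)/6=215/78
seg 1: a=1, c=M1/2=-5/13, d=(M2−M1)/(6·3)=-1/18, b=Δ1−h1·(2M1+M2)/6=155/78
seg 2: a=2, c=M2/2=-23/26, d=(M3−M2)/(6·2)=23/156, b=Δ2−h2·(2M2+M3)/6=-71/39
t_q=3/2 → seg 0, τ=3/2; S=-4+215/78·τ+0·τ²+-5/78·τ³=-17/208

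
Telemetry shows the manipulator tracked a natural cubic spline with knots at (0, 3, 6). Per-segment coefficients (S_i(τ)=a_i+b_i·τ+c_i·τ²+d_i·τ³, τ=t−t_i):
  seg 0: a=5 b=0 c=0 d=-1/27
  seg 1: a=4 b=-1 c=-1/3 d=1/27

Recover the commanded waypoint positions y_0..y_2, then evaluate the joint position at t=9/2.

y_0 = S_0(0) = a_0 = 5
y_1 = S_1(0) = a_1 = 4
y_2 = S_1(3) = -1
t_q=9/2 is in segment 1 (τ=3/2); S_1(τ)=15/8

y_0=5 y_1=4 y_2=-1
S(9/2) = 15/8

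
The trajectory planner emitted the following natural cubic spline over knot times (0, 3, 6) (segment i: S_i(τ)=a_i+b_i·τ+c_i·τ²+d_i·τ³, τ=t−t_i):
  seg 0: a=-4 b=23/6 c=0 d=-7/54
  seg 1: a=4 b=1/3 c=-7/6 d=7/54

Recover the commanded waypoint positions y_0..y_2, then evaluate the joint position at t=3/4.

y_0 = S_0(0) = a_0 = -4
y_1 = S_1(0) = a_1 = 4
y_2 = S_1(3) = -2
t_q=3/4 is in segment 0 (τ=3/4); S_0(τ)=-151/128

y_0=-4 y_1=4 y_2=-2
S(3/4) = -151/128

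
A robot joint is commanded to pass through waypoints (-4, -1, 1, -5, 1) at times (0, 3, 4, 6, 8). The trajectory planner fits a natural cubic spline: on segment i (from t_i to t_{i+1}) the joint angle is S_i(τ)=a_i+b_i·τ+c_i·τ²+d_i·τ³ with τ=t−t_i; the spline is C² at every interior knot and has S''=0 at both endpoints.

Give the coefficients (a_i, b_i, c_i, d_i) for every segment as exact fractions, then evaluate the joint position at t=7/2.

  seg 0: a=-4 b=7/43 c=0 d=4/43
  seg 1: a=-1 b=115/43 c=36/43 d=-65/43
  seg 2: a=1 b=-8/43 c=-159/43 d=197/172
  seg 3: a=-5 b=-53/43 c=273/86 d=-91/172
S(7/2) = 123/344

Δ: Δ0=1, Δ1=2, Δ2=-3, Δ3=3
row 1: diag=8, rhs=6; c'=1/8, d'=3/4
row 2: denom=6−1·1/8=47/8; d'=(-30−1·3/4)/(47/8)=-246/47
row 3: denom=8−2·16/47=344/47; d'=(36−2·-246/47)/(344/47)=273/43
back: M3=273/43
back: M2=-246/47−16/47·273/43=-318/43
back: M1=3/4−1/8·-318/43=72/43
M: M0=0, M1=72/43, M2=-318/43, M3=273/43, M4=0
seg 0: a=-4, c=M0/2=0, d=(M1−M0)/(6·3)=4/43, b=Δ0−h0·(2M0+M1)/6=7/43
seg 1: a=-1, c=M1/2=36/43, d=(M2−M1)/(6·1)=-65/43, b=Δ1−h1·(2M1+M2)/6=115/43
seg 2: a=1, c=M2/2=-159/43, d=(M3−M2)/(6·2)=197/172, b=Δ2−h2·(2M2+M3)/6=-8/43
seg 3: a=-5, c=M3/2=273/86, d=(M4−M3)/(6·2)=-91/172, b=Δ3−h3·(2M3+M4)/6=-53/43
t_q=7/2 → seg 1, τ=1/2; S=-1+115/43·τ+36/43·τ²+-65/43·τ³=123/344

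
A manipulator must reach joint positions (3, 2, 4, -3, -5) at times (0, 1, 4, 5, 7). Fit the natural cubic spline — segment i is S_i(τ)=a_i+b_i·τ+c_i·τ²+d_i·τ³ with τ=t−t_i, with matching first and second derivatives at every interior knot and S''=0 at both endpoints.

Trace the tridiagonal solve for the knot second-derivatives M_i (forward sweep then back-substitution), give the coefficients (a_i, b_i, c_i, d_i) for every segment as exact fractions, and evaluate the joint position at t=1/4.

Δ: Δ0=-1, Δ1=2/3, Δ2=-7, Δ3=-1
row 1: diag=8, rhs=10; c'=3/8, d'=5/4
row 2: denom=8−3·3/8=55/8; d'=(-46−3·5/4)/(55/8)=-398/55
row 3: denom=6−1·8/55=322/55; d'=(36−1·-398/55)/(322/55)=1189/161
back: M3=1189/161
back: M2=-398/55−8/55·1189/161=-1338/161
back: M1=5/4−3/8·-1338/161=703/161
M: M0=0, M1=703/161, M2=-1338/161, M3=1189/161, M4=0
seg 0: a=3, c=M0/2=0, d=(M1−M0)/(6·1)=703/966, b=Δ0−h0·(2M0+M1)/6=-1669/966
seg 1: a=2, c=M1/2=703/322, d=(M2−M1)/(6·3)=-2041/2898, b=Δ1−h1·(2M1+M2)/6=220/483
seg 2: a=4, c=M2/2=-669/161, d=(M3−M2)/(6·1)=361/138, b=Δ2−h2·(2M2+M3)/6=-5275/966
seg 3: a=-3, c=M3/2=1189/322, d=(M4−M3)/(6·2)=-1189/1932, b=Δ3−h3·(2M3+M4)/6=-2861/483
t_q=1/4 → seg 0, τ=1/4; S=3+-1669/966·τ+0·τ²+703/966·τ³=53157/20608

  seg 0: a=3 b=-1669/966 c=0 d=703/966
  seg 1: a=2 b=220/483 c=703/322 d=-2041/2898
  seg 2: a=4 b=-5275/966 c=-669/161 d=361/138
  seg 3: a=-3 b=-2861/483 c=1189/322 d=-1189/1932
S(1/4) = 53157/20608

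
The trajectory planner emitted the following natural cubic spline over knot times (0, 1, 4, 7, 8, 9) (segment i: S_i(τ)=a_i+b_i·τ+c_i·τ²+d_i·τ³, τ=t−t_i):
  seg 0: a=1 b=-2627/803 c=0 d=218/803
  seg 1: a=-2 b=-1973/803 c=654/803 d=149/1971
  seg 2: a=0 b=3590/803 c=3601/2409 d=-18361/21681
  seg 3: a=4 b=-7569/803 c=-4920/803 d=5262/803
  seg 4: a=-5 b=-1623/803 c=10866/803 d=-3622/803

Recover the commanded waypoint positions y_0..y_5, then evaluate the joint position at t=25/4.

y_0 = S_0(0) = a_0 = 1
y_1 = S_1(0) = a_1 = -2
y_2 = S_2(0) = a_2 = 0
y_3 = S_3(0) = a_3 = 4
y_4 = S_4(0) = a_4 = -5
y_5 = S_4(1) = 2
t_q=25/4 is in segment 2 (τ=9/4); S_2(τ)=410121/51392

y_0=1 y_1=-2 y_2=0 y_3=4 y_4=-5 y_5=2
S(25/4) = 410121/51392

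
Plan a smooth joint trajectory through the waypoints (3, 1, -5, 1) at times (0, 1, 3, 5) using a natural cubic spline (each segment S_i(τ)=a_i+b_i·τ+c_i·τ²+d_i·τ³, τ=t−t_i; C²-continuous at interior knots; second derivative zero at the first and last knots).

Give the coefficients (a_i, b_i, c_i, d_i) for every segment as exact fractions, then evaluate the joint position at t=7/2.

Δ: Δ0=-2, Δ1=-3, Δ2=3
row 1: diag=6, rhs=-6; c'=1/3, d'=-1
row 2: denom=8−2·1/3=22/3; d'=(36−2·-1)/(22/3)=57/11
back: M2=57/11
back: M1=-1−1/3·57/11=-30/11
M: M0=0, M1=-30/11, M2=57/11, M3=0
seg 0: a=3, c=M0/2=0, d=(M1−M0)/(6·1)=-5/11, b=Δ0−h0·(2M0+M1)/6=-17/11
seg 1: a=1, c=M1/2=-15/11, d=(M2−M1)/(6·2)=29/44, b=Δ1−h1·(2M1+M2)/6=-32/11
seg 2: a=-5, c=M2/2=57/22, d=(M3−M2)/(6·2)=-19/44, b=Δ2−h2·(2M2+M3)/6=-5/11
t_q=7/2 → seg 2, τ=1/2; S=-5+-5/11·τ+57/22·τ²+-19/44·τ³=-1631/352

  seg 0: a=3 b=-17/11 c=0 d=-5/11
  seg 1: a=1 b=-32/11 c=-15/11 d=29/44
  seg 2: a=-5 b=-5/11 c=57/22 d=-19/44
S(7/2) = -1631/352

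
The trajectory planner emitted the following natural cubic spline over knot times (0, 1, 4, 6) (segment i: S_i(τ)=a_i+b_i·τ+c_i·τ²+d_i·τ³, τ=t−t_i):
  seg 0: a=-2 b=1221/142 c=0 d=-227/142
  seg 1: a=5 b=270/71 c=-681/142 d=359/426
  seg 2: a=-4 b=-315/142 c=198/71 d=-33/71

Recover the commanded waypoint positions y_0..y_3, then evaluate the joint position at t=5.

y_0=-2 y_1=5 y_2=-4 y_3=-1
S(5) = -553/142

y_0 = S_0(0) = a_0 = -2
y_1 = S_1(0) = a_1 = 5
y_2 = S_2(0) = a_2 = -4
y_3 = S_2(2) = -1
t_q=5 is in segment 2 (τ=1); S_2(τ)=-553/142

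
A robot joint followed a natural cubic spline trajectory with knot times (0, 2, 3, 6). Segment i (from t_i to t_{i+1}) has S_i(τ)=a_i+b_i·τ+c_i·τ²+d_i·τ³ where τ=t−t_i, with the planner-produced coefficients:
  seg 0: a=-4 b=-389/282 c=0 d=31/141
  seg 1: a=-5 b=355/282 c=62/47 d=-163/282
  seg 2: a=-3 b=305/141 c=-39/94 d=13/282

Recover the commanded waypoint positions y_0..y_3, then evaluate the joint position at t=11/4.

y_0=-4 y_1=-5 y_2=-3 y_3=1
S(11/4) = -21403/6016

y_0 = S_0(0) = a_0 = -4
y_1 = S_1(0) = a_1 = -5
y_2 = S_2(0) = a_2 = -3
y_3 = S_2(3) = 1
t_q=11/4 is in segment 1 (τ=3/4); S_1(τ)=-21403/6016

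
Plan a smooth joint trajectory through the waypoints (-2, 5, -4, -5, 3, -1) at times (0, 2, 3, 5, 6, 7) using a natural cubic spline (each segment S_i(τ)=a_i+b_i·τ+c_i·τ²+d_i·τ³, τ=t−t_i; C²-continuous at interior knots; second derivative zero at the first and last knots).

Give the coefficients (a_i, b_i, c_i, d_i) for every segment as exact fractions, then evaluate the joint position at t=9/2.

Δ: Δ0=7/2, Δ1=-9, Δ2=-1/2, Δ3=8, Δ4=-4
row 1: diag=6, rhs=-75; c'=1/6, d'=-25/2
row 2: denom=6−1·1/6=35/6; d'=(51−1·-25/2)/(35/6)=381/35
row 3: denom=6−2·12/35=186/35; d'=(51−2·381/35)/(186/35)=11/2
row 4: denom=4−1·35/186=709/186; d'=(-72−1·11/2)/(709/186)=-14415/709
back: M4=-14415/709
back: M3=11/2−35/186·-14415/709=6612/709
back: M2=381/35−12/35·6612/709=5451/709
back: M1=-25/2−1/6·5451/709=-9771/709
M: M0=0, M1=-9771/709, M2=5451/709, M3=6612/709, M4=-14415/709, M5=0
seg 0: a=-2, c=M0/2=0, d=(M1−M0)/(6·2)=-3257/2836, b=Δ0−h0·(2M0+M1)/6=11477/1418
seg 1: a=5, c=M1/2=-9771/1418, d=(M2−M1)/(6·1)=2537/709, b=Δ1−h1·(2M1+M2)/6=-8065/1418
seg 2: a=-4, c=M2/2=5451/1418, d=(M3−M2)/(6·2)=387/2836, b=Δ2−h2·(2M2+M3)/6=-12385/1418
seg 3: a=-5, c=M3/2=3306/709, d=(M4−M3)/(6·1)=-7009/1418, b=Δ3−h3·(2M3+M4)/6=11741/1418
seg 4: a=3, c=M4/2=-14415/1418, d=(M5−M4)/(6·1)=4805/1418, b=Δ4−h4·(2M4+M5)/6=1969/709
t_q=9/2 → seg 2, τ=3/2; S=-4+-12385/1418·τ+5451/1418·τ²+387/2836·τ³=-181307/22688

  seg 0: a=-2 b=11477/1418 c=0 d=-3257/2836
  seg 1: a=5 b=-8065/1418 c=-9771/1418 d=2537/709
  seg 2: a=-4 b=-12385/1418 c=5451/1418 d=387/2836
  seg 3: a=-5 b=11741/1418 c=3306/709 d=-7009/1418
  seg 4: a=3 b=1969/709 c=-14415/1418 d=4805/1418
S(9/2) = -181307/22688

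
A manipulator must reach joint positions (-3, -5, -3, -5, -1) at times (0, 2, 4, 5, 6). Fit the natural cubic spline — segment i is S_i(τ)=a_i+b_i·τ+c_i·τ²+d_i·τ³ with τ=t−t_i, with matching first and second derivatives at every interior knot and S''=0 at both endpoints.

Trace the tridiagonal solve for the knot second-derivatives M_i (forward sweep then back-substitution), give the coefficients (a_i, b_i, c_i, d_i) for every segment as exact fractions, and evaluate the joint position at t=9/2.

Δ: Δ0=-1, Δ1=1, Δ2=-2, Δ3=4
row 1: diag=8, rhs=12; c'=1/4, d'=3/2
row 2: denom=6−2·1/4=11/2; d'=(-18−2·3/2)/(11/2)=-42/11
row 3: denom=4−1·2/11=42/11; d'=(36−1·-42/11)/(42/11)=73/7
back: M3=73/7
back: M2=-42/11−2/11·73/7=-40/7
back: M1=3/2−1/4·-40/7=41/14
M: M0=0, M1=41/14, M2=-40/7, M3=73/7, M4=0
seg 0: a=-3, c=M0/2=0, d=(M1−M0)/(6·2)=41/168, b=Δ0−h0·(2M0+M1)/6=-83/42
seg 1: a=-5, c=M1/2=41/28, d=(M2−M1)/(6·2)=-121/168, b=Δ1−h1·(2M1+M2)/6=20/21
seg 2: a=-3, c=M2/2=-20/7, d=(M3−M2)/(6·1)=113/42, b=Δ2−h2·(2M2+M3)/6=-11/6
seg 3: a=-5, c=M3/2=73/14, d=(M4−M3)/(6·1)=-73/42, b=Δ3−h3·(2M3+M4)/6=11/21
t_q=9/2 → seg 2, τ=1/2; S=-3+-11/6·τ+-20/7·τ²+113/42·τ³=-481/112

  seg 0: a=-3 b=-83/42 c=0 d=41/168
  seg 1: a=-5 b=20/21 c=41/28 d=-121/168
  seg 2: a=-3 b=-11/6 c=-20/7 d=113/42
  seg 3: a=-5 b=11/21 c=73/14 d=-73/42
S(9/2) = -481/112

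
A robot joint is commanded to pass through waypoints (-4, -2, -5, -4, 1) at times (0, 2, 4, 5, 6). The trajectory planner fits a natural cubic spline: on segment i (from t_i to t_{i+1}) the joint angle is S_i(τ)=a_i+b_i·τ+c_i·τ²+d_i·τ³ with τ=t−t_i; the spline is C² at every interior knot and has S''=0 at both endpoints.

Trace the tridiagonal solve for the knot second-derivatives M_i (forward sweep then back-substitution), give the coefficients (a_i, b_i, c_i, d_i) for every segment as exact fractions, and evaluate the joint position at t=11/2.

  seg 0: a=-4 b=307/168 c=0 d=-139/672
  seg 1: a=-2 b=-55/84 c=-139/112 d=275/672
  seg 2: a=-5 b=-17/24 c=17/14 d=83/168
  seg 3: a=-4 b=269/84 c=151/56 d=-151/168
S(11/2) = -823/448

Δ: Δ0=1, Δ1=-3/2, Δ2=1, Δ3=5
row 1: diag=8, rhs=-15; c'=1/4, d'=-15/8
row 2: denom=6−2·1/4=11/2; d'=(15−2·-15/8)/(11/2)=75/22
row 3: denom=4−1·2/11=42/11; d'=(24−1·75/22)/(42/11)=151/28
back: M3=151/28
back: M2=75/22−2/11·151/28=17/7
back: M1=-15/8−1/4·17/7=-139/56
M: M0=0, M1=-139/56, M2=17/7, M3=151/28, M4=0
seg 0: a=-4, c=M0/2=0, d=(M1−M0)/(6·2)=-139/672, b=Δ0−h0·(2M0+M1)/6=307/168
seg 1: a=-2, c=M1/2=-139/112, d=(M2−M1)/(6·2)=275/672, b=Δ1−h1·(2M1+M2)/6=-55/84
seg 2: a=-5, c=M2/2=17/14, d=(M3−M2)/(6·1)=83/168, b=Δ2−h2·(2M2+M3)/6=-17/24
seg 3: a=-4, c=M3/2=151/56, d=(M4−M3)/(6·1)=-151/168, b=Δ3−h3·(2M3+M4)/6=269/84
t_q=11/2 → seg 3, τ=1/2; S=-4+269/84·τ+151/56·τ²+-151/168·τ³=-823/448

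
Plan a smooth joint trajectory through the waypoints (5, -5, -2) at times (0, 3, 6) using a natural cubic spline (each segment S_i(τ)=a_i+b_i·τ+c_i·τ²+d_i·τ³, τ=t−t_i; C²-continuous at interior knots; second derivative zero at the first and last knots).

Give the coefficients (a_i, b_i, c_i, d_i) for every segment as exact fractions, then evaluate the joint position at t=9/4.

Δ: Δ0=-10/3, Δ1=1
row 1: diag=12, rhs=26; c'=1/4, d'=13/6
back: M1=13/6
M: M0=0, M1=13/6, M2=0
seg 0: a=5, c=M0/2=0, d=(M1−M0)/(6·3)=13/108, b=Δ0−h0·(2M0+M1)/6=-53/12
seg 1: a=-5, c=M1/2=13/12, d=(M2−M1)/(6·3)=-13/108, b=Δ1−h1·(2M1+M2)/6=-7/6
t_q=9/4 → seg 0, τ=9/4; S=5+-53/12·τ+0·τ²+13/108·τ³=-913/256

  seg 0: a=5 b=-53/12 c=0 d=13/108
  seg 1: a=-5 b=-7/6 c=13/12 d=-13/108
S(9/4) = -913/256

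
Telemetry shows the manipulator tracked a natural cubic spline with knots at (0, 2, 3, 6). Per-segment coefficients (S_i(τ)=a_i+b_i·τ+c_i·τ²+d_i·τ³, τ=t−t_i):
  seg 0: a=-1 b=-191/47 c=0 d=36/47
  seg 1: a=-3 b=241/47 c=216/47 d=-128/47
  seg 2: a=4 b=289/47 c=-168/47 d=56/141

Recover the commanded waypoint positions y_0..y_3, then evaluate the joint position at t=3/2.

y_0=-1 y_1=-3 y_2=4 y_3=1
S(3/2) = -212/47

y_0 = S_0(0) = a_0 = -1
y_1 = S_1(0) = a_1 = -3
y_2 = S_2(0) = a_2 = 4
y_3 = S_2(3) = 1
t_q=3/2 is in segment 0 (τ=3/2); S_0(τ)=-212/47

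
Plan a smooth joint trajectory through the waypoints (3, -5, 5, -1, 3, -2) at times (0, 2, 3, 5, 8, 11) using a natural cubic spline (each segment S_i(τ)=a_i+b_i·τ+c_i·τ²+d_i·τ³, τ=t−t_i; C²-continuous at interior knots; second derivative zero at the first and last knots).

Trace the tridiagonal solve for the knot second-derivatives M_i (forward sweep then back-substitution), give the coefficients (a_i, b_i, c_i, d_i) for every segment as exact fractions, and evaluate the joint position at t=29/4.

Δ: Δ0=-4, Δ1=10, Δ2=-3, Δ3=4/3, Δ4=-5/3
row 1: diag=6, rhs=84; c'=1/6, d'=14
row 2: denom=6−1·1/6=35/6; d'=(-78−1·14)/(35/6)=-552/35
row 3: denom=10−2·12/35=326/35; d'=(26−2·-552/35)/(326/35)=1007/163
row 4: denom=12−3·105/326=3597/326; d'=(-18−3·1007/163)/(3597/326)=-3970/1199
back: M4=-3970/1199
back: M3=1007/163−105/326·-3970/1199=8686/1199
back: M2=-552/35−12/35·8686/1199=-21888/1199
back: M1=14−1/6·-21888/1199=20434/1199
M: M0=0, M1=20434/1199, M2=-21888/1199, M3=8686/1199, M4=-3970/1199, M5=0
seg 0: a=3, c=M0/2=0, d=(M1−M0)/(6·2)=10217/7194, b=Δ0−h0·(2M0+M1)/6=-34822/3597
seg 1: a=-5, c=M1/2=10217/1199, d=(M2−M1)/(6·1)=-21161/3597, b=Δ1−h1·(2M1+M2)/6=26480/3597
seg 2: a=5, c=M2/2=-10944/1199, d=(M3−M2)/(6·2)=15287/7194, b=Δ2−h2·(2M2+M3)/6=2209/327
seg 3: a=-1, c=M3/2=4343/1199, d=(M4−M3)/(6·3)=-6328/10791, b=Δ3−h3·(2M3+M4)/6=-15307/3597
seg 4: a=3, c=M4/2=-1985/1199, d=(M5−M4)/(6·3)=1985/10791, b=Δ4−h4·(2M4+M5)/6=5915/3597
t_q=29/4 → seg 3, τ=9/4; S=-1+-15307/3597·τ+4343/1199·τ²+-6328/10791·τ³=20773/19184

  seg 0: a=3 b=-34822/3597 c=0 d=10217/7194
  seg 1: a=-5 b=26480/3597 c=10217/1199 d=-21161/3597
  seg 2: a=5 b=2209/327 c=-10944/1199 d=15287/7194
  seg 3: a=-1 b=-15307/3597 c=4343/1199 d=-6328/10791
  seg 4: a=3 b=5915/3597 c=-1985/1199 d=1985/10791
S(29/4) = 20773/19184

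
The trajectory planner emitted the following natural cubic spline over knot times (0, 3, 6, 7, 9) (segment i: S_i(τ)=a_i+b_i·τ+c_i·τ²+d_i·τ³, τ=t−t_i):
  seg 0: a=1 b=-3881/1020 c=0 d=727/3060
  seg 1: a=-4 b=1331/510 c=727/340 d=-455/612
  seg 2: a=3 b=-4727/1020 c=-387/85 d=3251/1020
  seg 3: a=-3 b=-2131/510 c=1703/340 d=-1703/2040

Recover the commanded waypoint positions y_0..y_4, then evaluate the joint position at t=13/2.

y_0=1 y_1=-4 y_2=3 y_3=-3 y_4=2
S(13/2) = -31/544

y_0 = S_0(0) = a_0 = 1
y_1 = S_1(0) = a_1 = -4
y_2 = S_2(0) = a_2 = 3
y_3 = S_3(0) = a_3 = -3
y_4 = S_3(2) = 2
t_q=13/2 is in segment 2 (τ=1/2); S_2(τ)=-31/544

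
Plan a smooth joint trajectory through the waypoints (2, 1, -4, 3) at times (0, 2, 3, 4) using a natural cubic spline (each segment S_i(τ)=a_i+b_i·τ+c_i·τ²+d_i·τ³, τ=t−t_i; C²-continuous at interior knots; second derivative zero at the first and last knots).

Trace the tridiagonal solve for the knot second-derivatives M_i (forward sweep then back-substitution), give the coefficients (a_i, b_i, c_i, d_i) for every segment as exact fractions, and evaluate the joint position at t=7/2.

  seg 0: a=2 b=97/46 c=0 d=-15/23
  seg 1: a=1 b=-263/46 c=-90/23 d=213/46
  seg 2: a=-4 b=8/23 c=459/46 d=-153/46
S(7/2) = -643/368

Δ: Δ0=-1/2, Δ1=-5, Δ2=7
row 1: diag=6, rhs=-27; c'=1/6, d'=-9/2
row 2: denom=4−1·1/6=23/6; d'=(72−1·-9/2)/(23/6)=459/23
back: M2=459/23
back: M1=-9/2−1/6·459/23=-180/23
M: M0=0, M1=-180/23, M2=459/23, M3=0
seg 0: a=2, c=M0/2=0, d=(M1−M0)/(6·2)=-15/23, b=Δ0−h0·(2M0+M1)/6=97/46
seg 1: a=1, c=M1/2=-90/23, d=(M2−M1)/(6·1)=213/46, b=Δ1−h1·(2M1+M2)/6=-263/46
seg 2: a=-4, c=M2/2=459/46, d=(M3−M2)/(6·1)=-153/46, b=Δ2−h2·(2M2+M3)/6=8/23
t_q=7/2 → seg 2, τ=1/2; S=-4+8/23·τ+459/46·τ²+-153/46·τ³=-643/368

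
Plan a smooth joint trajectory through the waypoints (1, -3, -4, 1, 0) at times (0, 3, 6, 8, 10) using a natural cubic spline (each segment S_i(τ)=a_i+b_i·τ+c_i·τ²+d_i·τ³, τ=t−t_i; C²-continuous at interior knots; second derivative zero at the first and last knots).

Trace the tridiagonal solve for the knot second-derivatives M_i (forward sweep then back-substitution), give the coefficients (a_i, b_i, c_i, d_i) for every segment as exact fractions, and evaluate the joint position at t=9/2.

  seg 0: a=1 b=-109/84 c=0 d=-1/252
  seg 1: a=-3 b=-59/42 c=-1/28 d=11/84
  seg 2: a=-4 b=23/12 c=8/7 d=-143/336
  seg 3: a=1 b=29/21 c=-79/56 d=79/336
S(9/2) = -1063/224

Δ: Δ0=-4/3, Δ1=-1/3, Δ2=5/2, Δ3=-1/2
row 1: diag=12, rhs=6; c'=1/4, d'=1/2
row 2: denom=10−3·1/4=37/4; d'=(17−3·1/2)/(37/4)=62/37
row 3: denom=8−2·8/37=280/37; d'=(-18−2·62/37)/(280/37)=-79/28
back: M3=-79/28
back: M2=62/37−8/37·-79/28=16/7
back: M1=1/2−1/4·16/7=-1/14
M: M0=0, M1=-1/14, M2=16/7, M3=-79/28, M4=0
seg 0: a=1, c=M0/2=0, d=(M1−M0)/(6·3)=-1/252, b=Δ0−h0·(2M0+M1)/6=-109/84
seg 1: a=-3, c=M1/2=-1/28, d=(M2−M1)/(6·3)=11/84, b=Δ1−h1·(2M1+M2)/6=-59/42
seg 2: a=-4, c=M2/2=8/7, d=(M3−M2)/(6·2)=-143/336, b=Δ2−h2·(2M2+M3)/6=23/12
seg 3: a=1, c=M3/2=-79/56, d=(M4−M3)/(6·2)=79/336, b=Δ3−h3·(2M3+M4)/6=29/21
t_q=9/2 → seg 1, τ=3/2; S=-3+-59/42·τ+-1/28·τ²+11/84·τ³=-1063/224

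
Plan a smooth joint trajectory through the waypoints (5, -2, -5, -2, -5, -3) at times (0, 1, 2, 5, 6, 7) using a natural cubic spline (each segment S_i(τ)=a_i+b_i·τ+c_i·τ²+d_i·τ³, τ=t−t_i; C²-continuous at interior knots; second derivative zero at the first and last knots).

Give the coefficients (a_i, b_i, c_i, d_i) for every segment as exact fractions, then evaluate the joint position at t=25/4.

  seg 0: a=5 b=-6380/817 c=0 d=661/817
  seg 1: a=-2 b=-4397/817 c=1983/817 d=-37/817
  seg 2: a=-5 b=-542/817 c=1872/817 d=-11/19
  seg 3: a=-2 b=-2081/817 c=-2385/817 d=2015/817
  seg 4: a=-5 b=-806/817 c=3660/817 d=-1220/817
S(25/4) = -65229/13072

Δ: Δ0=-7, Δ1=-3, Δ2=1, Δ3=-3, Δ4=2
row 1: diag=4, rhs=24; c'=1/4, d'=6
row 2: denom=8−1·1/4=31/4; d'=(24−1·6)/(31/4)=72/31
row 3: denom=8−3·12/31=212/31; d'=(-24−3·72/31)/(212/31)=-240/53
row 4: denom=4−1·31/212=817/212; d'=(30−1·-240/53)/(817/212)=7320/817
back: M4=7320/817
back: M3=-240/53−31/212·7320/817=-4770/817
back: M2=72/31−12/31·-4770/817=3744/817
back: M1=6−1/4·3744/817=3966/817
M: M0=0, M1=3966/817, M2=3744/817, M3=-4770/817, M4=7320/817, M5=0
seg 0: a=5, c=M0/2=0, d=(M1−M0)/(6·1)=661/817, b=Δ0−h0·(2M0+M1)/6=-6380/817
seg 1: a=-2, c=M1/2=1983/817, d=(M2−M1)/(6·1)=-37/817, b=Δ1−h1·(2M1+M2)/6=-4397/817
seg 2: a=-5, c=M2/2=1872/817, d=(M3−M2)/(6·3)=-11/19, b=Δ2−h2·(2M2+M3)/6=-542/817
seg 3: a=-2, c=M3/2=-2385/817, d=(M4−M3)/(6·1)=2015/817, b=Δ3−h3·(2M3+M4)/6=-2081/817
seg 4: a=-5, c=M4/2=3660/817, d=(M5−M4)/(6·1)=-1220/817, b=Δ4−h4·(2M4+M5)/6=-806/817
t_q=25/4 → seg 4, τ=1/4; S=-5+-806/817·τ+3660/817·τ²+-1220/817·τ³=-65229/13072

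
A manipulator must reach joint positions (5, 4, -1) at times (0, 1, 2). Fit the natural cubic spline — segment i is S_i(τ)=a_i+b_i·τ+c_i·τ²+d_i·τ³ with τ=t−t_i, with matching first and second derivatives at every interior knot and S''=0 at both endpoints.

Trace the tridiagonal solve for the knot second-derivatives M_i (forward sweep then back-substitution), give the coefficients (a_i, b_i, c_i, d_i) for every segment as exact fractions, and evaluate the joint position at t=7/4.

  seg 0: a=5 b=0 c=0 d=-1
  seg 1: a=4 b=-3 c=-3 d=1
S(7/4) = 31/64

Δ: Δ0=-1, Δ1=-5
row 1: diag=4, rhs=-24; c'=1/4, d'=-6
back: M1=-6
M: M0=0, M1=-6, M2=0
seg 0: a=5, c=M0/2=0, d=(M1−M0)/(6·1)=-1, b=Δ0−h0·(2M0+M1)/6=0
seg 1: a=4, c=M1/2=-3, d=(M2−M1)/(6·1)=1, b=Δ1−h1·(2M1+M2)/6=-3
t_q=7/4 → seg 1, τ=3/4; S=4+-3·τ+-3·τ²+1·τ³=31/64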